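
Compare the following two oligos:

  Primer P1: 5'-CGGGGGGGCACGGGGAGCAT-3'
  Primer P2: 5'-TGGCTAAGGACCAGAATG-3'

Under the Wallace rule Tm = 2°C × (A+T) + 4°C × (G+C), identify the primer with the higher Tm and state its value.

Primer P1, 72°C

Primer P1: A+T=4, G+C=16 → Tm = 2(4)+4(16) = 72°C
Primer P2: A+T=9, G+C=9 → Tm = 2(9)+4(9) = 54°C
72°C vs 54°C → primer P1 is higher.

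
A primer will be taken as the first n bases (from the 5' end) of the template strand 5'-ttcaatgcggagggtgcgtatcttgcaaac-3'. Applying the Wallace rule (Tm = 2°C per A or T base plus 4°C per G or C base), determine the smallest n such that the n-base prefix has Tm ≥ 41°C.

First 13 bases: TTCAATGCGGAGG → Tm = 40°C (< 41°C)
First 14 bases: TTCAATGCGGAGGG → Tm = 44°C (≥ 41°C)
Each additional base adds 2°C (A/T) or 4°C (G/C), so Tm is non-decreasing in n; n = 14 is the first length to reach 41°C.

n = 14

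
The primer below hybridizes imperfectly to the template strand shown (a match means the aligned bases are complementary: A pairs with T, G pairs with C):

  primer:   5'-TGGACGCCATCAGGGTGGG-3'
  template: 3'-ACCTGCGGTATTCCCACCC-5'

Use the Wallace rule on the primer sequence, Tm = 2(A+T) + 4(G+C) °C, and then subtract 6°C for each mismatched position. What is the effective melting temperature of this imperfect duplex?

58°C

Primer base counts: A=3, T=3, G=9, C=4 → A+T=6, G+C=13
Perfect-match Tm = 2(6) + 4(13) = 12 + 52 = 64°C
Mismatches (positions where the bases are not complementary): 1 (at position 11)
Effective Tm = 64 − 1×6 = 64 − 6 = 58°C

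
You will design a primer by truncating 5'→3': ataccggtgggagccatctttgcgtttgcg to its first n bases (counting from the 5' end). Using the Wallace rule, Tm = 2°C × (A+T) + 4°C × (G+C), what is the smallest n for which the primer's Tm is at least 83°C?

n = 28

First 27 bases: ATACCGGTGGGAGCCATCTTTGCGTTT → Tm = 82°C (< 83°C)
First 28 bases: ATACCGGTGGGAGCCATCTTTGCGTTTG → Tm = 86°C (≥ 83°C)
Since every base adds ≥2°C, Tm only increases with n, so the threshold is first crossed at n = 28.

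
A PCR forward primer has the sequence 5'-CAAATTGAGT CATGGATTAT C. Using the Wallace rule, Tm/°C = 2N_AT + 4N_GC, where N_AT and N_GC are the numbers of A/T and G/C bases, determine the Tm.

56°C

Base counts: A=7, C=3, G=4, T=7
AT pairs contribute 14, GC pairs contribute 7.
Tm = 2(14) + 4(7) = 28 + 28 = 56°C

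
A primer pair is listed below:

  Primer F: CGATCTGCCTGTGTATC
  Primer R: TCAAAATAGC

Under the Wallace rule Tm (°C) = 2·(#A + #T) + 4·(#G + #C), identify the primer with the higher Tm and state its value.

Primer F: A+T=8, G+C=9 → Tm = 2(8)+4(9) = 52°C
Primer R: A+T=7, G+C=3 → Tm = 2(7)+4(3) = 26°C
52°C vs 26°C → primer F is higher.

Primer F, 52°C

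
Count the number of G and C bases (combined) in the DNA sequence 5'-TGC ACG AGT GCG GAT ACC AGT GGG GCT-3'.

Base counts: C=6, G=11, T=5, A=5
G+C = 11 + 6 = 17

17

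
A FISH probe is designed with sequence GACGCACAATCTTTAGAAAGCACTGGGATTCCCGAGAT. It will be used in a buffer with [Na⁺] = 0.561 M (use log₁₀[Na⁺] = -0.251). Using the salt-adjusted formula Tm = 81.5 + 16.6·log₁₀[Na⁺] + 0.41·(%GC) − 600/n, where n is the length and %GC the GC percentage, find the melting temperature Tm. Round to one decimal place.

81.0°C

Length n = 38. Counting bases: C=9, T=8, A=12, G=9
G+C = 18, so %GC = 18/38 × 100 = 47.368%
Salt term: 16.6 × (-0.251) = -4.167
GC term: 0.41 × 47.368 = 19.421; length term: −600/38 = −15.789
Tm = 81.5 + (-4.167) + 19.421 − 15.789 = 80.965 → 81.0°C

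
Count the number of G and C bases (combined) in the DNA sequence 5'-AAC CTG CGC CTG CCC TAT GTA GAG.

14

Counting bases: T=5, C=8, A=5, G=6
Total G or C: 6 + 8 = 14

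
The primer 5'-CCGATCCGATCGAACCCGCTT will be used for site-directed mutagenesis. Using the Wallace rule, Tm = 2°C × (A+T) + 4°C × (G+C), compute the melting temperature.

68°C

T=4, G=4, C=9, A=4
A+T = 8, G+C = 13
Tm = 4·13 + 2·8 = 52 + 16 = 68°C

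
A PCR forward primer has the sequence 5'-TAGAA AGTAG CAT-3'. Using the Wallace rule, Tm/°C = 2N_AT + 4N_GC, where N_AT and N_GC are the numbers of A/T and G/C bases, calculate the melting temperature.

34°C

Scanning the sequence gives G=3, C=1, A=6, T=3.
AT pairs contribute 9, GC pairs contribute 4.
Tm = 4·4 + 2·9 = 16 + 18 = 34°C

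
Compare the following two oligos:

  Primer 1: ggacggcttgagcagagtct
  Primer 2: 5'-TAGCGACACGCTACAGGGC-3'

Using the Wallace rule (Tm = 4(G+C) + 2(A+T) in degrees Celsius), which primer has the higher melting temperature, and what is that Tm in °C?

Primer 1, 64°C

Primer 1: A+T=8, G+C=12 → Tm = 2(8)+4(12) = 64°C
Primer 2: A+T=7, G+C=12 → Tm = 2(7)+4(12) = 62°C
64°C vs 62°C → primer 1 is higher.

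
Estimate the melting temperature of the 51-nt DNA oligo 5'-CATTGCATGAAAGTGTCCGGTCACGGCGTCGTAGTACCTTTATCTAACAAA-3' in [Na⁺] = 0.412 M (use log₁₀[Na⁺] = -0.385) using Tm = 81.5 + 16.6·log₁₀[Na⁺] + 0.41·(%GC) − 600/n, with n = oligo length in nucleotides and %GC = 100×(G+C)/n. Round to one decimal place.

Length n = 51. Scanning the sequence gives T=14, A=14, G=11, C=12.
G+C = 23, so %GC = 23/51 × 100 = 45.098%
Salt term: 16.6 × (-0.385) = -6.391
GC term: 0.41 × 45.098 = 18.49; length term: −600/51 = −11.765
Tm = 81.5 + (-6.391) + 18.49 − 11.765 = 81.834 → 81.8°C

81.8°C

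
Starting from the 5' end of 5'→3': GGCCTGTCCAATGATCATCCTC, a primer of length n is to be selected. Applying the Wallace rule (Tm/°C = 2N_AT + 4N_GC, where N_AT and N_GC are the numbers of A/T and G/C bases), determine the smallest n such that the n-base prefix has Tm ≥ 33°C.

n = 10

First 9 bases: GGCCTGTCC → Tm = 32°C (< 33°C)
First 10 bases: GGCCTGTCCA → Tm = 34°C (≥ 33°C)
Since every base adds ≥2°C, Tm only increases with n, so the threshold is first crossed at n = 10.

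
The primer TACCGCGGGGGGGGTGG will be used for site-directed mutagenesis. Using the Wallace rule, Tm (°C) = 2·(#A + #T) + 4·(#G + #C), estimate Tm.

62°C

Base counts: T=2, C=3, G=11, A=1
AT pairs contribute 3, GC pairs contribute 14.
Tm = 4·14 + 2·3 = 56 + 6 = 62°C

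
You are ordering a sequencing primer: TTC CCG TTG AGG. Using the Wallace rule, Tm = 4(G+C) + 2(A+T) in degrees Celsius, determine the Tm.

Scanning the sequence gives G=4, C=3, A=1, T=4.
So N_AT = 5 and N_GC = 7.
Tm = 2(5) + 4(7) = 10 + 28 = 38°C

38°C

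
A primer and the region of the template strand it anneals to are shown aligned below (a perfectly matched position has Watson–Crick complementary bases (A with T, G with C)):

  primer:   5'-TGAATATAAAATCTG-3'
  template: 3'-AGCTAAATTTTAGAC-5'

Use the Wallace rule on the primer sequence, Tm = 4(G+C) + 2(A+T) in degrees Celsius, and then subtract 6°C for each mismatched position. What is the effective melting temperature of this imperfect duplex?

Primer base counts: A=7, T=5, G=2, C=1 → A+T=12, G+C=3
Perfect-match Tm = 2(12) + 4(3) = 24 + 12 = 36°C
Mismatches (positions where the bases are not complementary): 3 (at positions 2, 3, 6)
Effective Tm = 36 − 3×6 = 36 − 18 = 18°C

18°C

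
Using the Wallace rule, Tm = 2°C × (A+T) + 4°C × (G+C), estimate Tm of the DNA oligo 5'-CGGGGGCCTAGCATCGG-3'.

60°C

T=2, A=2, G=8, C=5
AT pairs contribute 4, GC pairs contribute 13.
Tm = 4·13 + 2·4 = 52 + 8 = 60°C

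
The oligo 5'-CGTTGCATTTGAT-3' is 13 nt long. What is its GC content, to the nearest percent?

A=2, T=6, G=3, C=2
G+C = 3 + 2 = 5 out of 13 bases
%GC = 5/13 × 100 = 38.46% ≈ 38%

38%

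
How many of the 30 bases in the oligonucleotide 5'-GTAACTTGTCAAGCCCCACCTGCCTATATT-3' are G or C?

Base counts: A=7, C=10, T=9, G=4
G+C = 4 + 10 = 14

14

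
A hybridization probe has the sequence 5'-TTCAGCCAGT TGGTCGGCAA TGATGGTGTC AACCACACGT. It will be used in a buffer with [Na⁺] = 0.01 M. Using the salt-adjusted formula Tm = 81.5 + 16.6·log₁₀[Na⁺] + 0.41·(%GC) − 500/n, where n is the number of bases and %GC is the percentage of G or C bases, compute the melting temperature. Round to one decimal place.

Length n = 40. Scanning the sequence gives G=11, A=9, T=10, C=10.
G+C = 21, so %GC = 21/40 × 100 = 52.5%
Salt term: 16.6 × (-2) = -33.2
GC term: 0.41 × 52.5 = 21.525; length term: −500/40 = −12.5
Tm = 81.5 + (-33.2) + 21.525 − 12.5 = 57.325 → 57.3°C

57.3°C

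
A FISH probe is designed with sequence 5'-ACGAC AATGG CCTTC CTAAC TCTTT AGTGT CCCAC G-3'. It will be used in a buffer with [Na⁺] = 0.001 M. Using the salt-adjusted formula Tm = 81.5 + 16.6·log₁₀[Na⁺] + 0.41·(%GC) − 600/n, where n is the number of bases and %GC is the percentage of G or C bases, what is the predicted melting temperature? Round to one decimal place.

Length n = 36. Base counts: G=6, A=8, T=10, C=12
G+C = 18, so %GC = 18/36 × 100 = 50%
Salt term: 16.6 × (-3) = -49.8
GC term: 0.41 × 50 = 20.5; length term: −600/36 = −16.667
Tm = 81.5 + (-49.8) + 20.5 − 16.667 = 35.533 → 35.5°C

35.5°C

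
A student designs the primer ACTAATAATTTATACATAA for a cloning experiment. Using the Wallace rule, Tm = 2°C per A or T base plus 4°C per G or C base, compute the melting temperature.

42°C

C=2, A=10, T=7, G=0
So N_AT = 17 and N_GC = 2.
Tm = 4·2 + 2·17 = 8 + 34 = 42°C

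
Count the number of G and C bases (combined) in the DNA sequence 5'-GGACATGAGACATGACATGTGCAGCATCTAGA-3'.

15

C=6, A=11, G=9, T=6
G+C = 9 + 6 = 15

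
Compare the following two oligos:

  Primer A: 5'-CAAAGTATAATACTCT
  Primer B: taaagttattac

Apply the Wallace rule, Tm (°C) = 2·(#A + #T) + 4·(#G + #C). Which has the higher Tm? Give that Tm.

Primer A, 40°C

Primer A: A+T=12, G+C=4 → Tm = 2(12)+4(4) = 40°C
Primer B: A+T=10, G+C=2 → Tm = 2(10)+4(2) = 28°C
40°C vs 28°C → primer A is higher.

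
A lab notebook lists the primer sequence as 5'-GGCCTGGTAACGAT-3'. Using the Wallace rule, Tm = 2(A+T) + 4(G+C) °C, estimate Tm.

44°C

Base counts: G=5, C=3, T=3, A=3
A+T = 6, G+C = 8
Tm = 4·8 + 2·6 = 32 + 12 = 44°C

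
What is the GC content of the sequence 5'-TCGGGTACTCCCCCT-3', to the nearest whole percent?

67%

Counting bases: A=1, C=7, T=4, G=3
G+C = 3 + 7 = 10 out of 15 bases
%GC = 10/15 × 100 = 66.67% ≈ 67%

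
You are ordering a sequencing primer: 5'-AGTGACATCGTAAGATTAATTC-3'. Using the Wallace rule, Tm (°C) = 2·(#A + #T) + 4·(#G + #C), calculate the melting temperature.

Scanning the sequence gives C=3, G=4, A=8, T=7.
A+T = 15, G+C = 7
Tm = 4·7 + 2·15 = 28 + 30 = 58°C

58°C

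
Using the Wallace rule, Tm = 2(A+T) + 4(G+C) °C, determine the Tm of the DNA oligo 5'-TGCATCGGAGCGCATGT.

54°C

Scanning the sequence gives G=6, T=4, A=3, C=4.
A+T = 7, G+C = 10
Tm = 2×7 + 4×10 = 54°C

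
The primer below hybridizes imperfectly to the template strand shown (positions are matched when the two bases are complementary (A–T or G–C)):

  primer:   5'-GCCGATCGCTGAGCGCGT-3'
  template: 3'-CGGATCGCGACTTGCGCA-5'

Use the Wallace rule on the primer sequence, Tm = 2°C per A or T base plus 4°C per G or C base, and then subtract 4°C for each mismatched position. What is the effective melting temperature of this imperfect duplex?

50°C

Primer base counts: A=2, T=3, G=7, C=6 → A+T=5, G+C=13
Perfect-match Tm = 2(5) + 4(13) = 10 + 52 = 62°C
Mismatches (positions where the bases are not complementary): 3 (at positions 4, 6, 13)
Effective Tm = 62 − 3×4 = 62 − 12 = 50°C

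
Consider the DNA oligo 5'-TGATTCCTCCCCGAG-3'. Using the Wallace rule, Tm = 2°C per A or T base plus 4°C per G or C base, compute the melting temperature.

G=3, C=6, A=2, T=4
AT pairs contribute 6, GC pairs contribute 9.
Tm = 4·9 + 2·6 = 36 + 12 = 48°C

48°C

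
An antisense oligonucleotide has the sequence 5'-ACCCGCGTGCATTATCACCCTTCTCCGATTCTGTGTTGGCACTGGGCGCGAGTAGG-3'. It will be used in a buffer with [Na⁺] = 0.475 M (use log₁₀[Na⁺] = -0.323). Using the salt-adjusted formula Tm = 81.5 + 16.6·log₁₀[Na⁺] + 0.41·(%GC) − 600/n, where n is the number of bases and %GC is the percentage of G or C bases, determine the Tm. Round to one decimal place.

Length n = 56. Base counts: C=17, A=8, G=16, T=15
G+C = 33, so %GC = 33/56 × 100 = 58.929%
Salt term: 16.6 × (-0.323) = -5.362
GC term: 0.41 × 58.929 = 24.161; length term: −600/56 = −10.714
Tm = 81.5 + (-5.362) + 24.161 − 10.714 = 89.585 → 89.6°C

89.6°C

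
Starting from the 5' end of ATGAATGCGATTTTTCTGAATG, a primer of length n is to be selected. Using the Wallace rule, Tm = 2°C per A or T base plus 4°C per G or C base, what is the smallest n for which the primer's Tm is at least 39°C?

First 15 bases: ATGAATGCGATTTTT → Tm = 38°C (< 39°C)
First 16 bases: ATGAATGCGATTTTTC → Tm = 42°C (≥ 39°C)
Since every base adds ≥2°C, Tm only increases with n, so the threshold is first crossed at n = 16.

n = 16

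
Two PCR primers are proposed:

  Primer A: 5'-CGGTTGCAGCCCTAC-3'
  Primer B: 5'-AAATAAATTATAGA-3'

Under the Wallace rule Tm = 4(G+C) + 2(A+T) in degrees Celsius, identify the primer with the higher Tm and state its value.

Primer A, 50°C

Primer A: A+T=5, G+C=10 → Tm = 2(5)+4(10) = 50°C
Primer B: A+T=13, G+C=1 → Tm = 2(13)+4(1) = 30°C
50°C vs 30°C → primer A is higher.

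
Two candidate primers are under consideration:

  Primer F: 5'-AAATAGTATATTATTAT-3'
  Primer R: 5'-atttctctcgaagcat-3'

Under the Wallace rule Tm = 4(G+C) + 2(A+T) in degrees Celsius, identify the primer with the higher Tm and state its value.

Primer R, 44°C

Primer F: A+T=16, G+C=1 → Tm = 2(16)+4(1) = 36°C
Primer R: A+T=10, G+C=6 → Tm = 2(10)+4(6) = 44°C
36°C vs 44°C → primer R is higher.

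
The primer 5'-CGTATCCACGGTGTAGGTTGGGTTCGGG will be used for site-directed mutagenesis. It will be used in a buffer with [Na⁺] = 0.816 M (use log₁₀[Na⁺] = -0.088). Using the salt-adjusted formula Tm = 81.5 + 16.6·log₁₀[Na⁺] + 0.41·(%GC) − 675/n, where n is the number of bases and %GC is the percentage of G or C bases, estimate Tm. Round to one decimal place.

Length n = 28. Scanning the sequence gives A=3, C=5, T=8, G=12.
G+C = 17, so %GC = 17/28 × 100 = 60.714%
Salt term: 16.6 × (-0.088) = -1.461
GC term: 0.41 × 60.714 = 24.893; length term: −675/28 = −24.107
Tm = 81.5 + (-1.461) + 24.893 − 24.107 = 80.825 → 80.8°C

80.8°C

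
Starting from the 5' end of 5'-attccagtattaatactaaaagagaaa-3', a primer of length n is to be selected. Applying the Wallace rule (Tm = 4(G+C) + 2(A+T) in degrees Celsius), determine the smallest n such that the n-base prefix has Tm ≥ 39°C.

First 15 bases: ATTCCAGTATTAATA → Tm = 36°C (< 39°C)
First 16 bases: ATTCCAGTATTAATAC → Tm = 40°C (≥ 39°C)
Each additional base adds 2°C (A/T) or 4°C (G/C), so Tm is non-decreasing in n; n = 16 is the first length to reach 39°C.

n = 16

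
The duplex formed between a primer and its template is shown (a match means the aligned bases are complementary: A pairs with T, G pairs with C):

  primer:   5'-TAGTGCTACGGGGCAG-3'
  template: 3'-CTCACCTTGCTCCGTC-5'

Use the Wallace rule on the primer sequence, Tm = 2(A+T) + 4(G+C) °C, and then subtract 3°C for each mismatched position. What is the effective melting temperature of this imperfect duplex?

Primer base counts: A=3, T=3, G=7, C=3 → A+T=6, G+C=10
Perfect-match Tm = 2(6) + 4(10) = 12 + 40 = 52°C
Mismatches (positions where the bases are not complementary): 4 (at positions 1, 6, 7, 11)
Effective Tm = 52 − 4×3 = 52 − 12 = 40°C

40°C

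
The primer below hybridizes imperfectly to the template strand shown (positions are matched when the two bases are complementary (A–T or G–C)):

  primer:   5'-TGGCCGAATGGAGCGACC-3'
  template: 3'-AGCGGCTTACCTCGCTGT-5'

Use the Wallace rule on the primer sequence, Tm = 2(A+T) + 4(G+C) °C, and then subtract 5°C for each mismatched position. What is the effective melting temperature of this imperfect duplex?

50°C

Primer base counts: A=4, T=2, G=7, C=5 → A+T=6, G+C=12
Perfect-match Tm = 2(6) + 4(12) = 12 + 48 = 60°C
Mismatches (positions where the bases are not complementary): 2 (at positions 2, 18)
Effective Tm = 60 − 2×5 = 60 − 10 = 50°C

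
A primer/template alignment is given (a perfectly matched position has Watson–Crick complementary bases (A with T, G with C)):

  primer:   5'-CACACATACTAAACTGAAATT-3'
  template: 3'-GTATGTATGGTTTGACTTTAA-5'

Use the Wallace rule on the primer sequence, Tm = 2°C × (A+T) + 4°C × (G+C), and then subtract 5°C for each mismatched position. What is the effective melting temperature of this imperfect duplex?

Primer base counts: A=10, T=5, G=1, C=5 → A+T=15, G+C=6
Perfect-match Tm = 2(15) + 4(6) = 30 + 24 = 54°C
Mismatches (positions where the bases are not complementary): 2 (at positions 3, 10)
Effective Tm = 54 − 2×5 = 54 − 10 = 44°C

44°C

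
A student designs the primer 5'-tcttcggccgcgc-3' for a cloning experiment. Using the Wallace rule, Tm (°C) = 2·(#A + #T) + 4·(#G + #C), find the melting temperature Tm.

46°C

Scanning the sequence gives G=4, A=0, T=3, C=6.
AT pairs contribute 3, GC pairs contribute 10.
Tm = 2(3) + 4(10) = 6 + 40 = 46°C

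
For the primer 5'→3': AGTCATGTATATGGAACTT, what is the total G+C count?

6

G=4, T=7, C=2, A=6
Total G or C: 4 + 2 = 6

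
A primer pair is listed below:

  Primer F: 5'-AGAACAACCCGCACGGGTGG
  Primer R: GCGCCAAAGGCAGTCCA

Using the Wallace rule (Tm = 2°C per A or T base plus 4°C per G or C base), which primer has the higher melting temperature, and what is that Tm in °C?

Primer F, 66°C

Primer F: A+T=7, G+C=13 → Tm = 2(7)+4(13) = 66°C
Primer R: A+T=6, G+C=11 → Tm = 2(6)+4(11) = 56°C
66°C vs 56°C → primer F is higher.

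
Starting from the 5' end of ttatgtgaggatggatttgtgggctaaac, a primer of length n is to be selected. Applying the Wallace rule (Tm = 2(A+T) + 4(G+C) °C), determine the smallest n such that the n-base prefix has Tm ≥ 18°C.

First 6 bases: TTATGT → Tm = 14°C (< 18°C)
First 7 bases: TTATGTG → Tm = 18°C (≥ 18°C)
Since every base adds ≥2°C, Tm only increases with n, so the threshold is first crossed at n = 7.

n = 7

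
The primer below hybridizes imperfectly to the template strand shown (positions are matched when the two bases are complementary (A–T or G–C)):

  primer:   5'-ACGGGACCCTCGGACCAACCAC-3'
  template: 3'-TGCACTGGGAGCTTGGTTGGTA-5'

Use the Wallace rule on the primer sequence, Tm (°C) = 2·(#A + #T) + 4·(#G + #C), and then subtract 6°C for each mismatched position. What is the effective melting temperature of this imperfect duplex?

56°C

Primer base counts: A=6, T=1, G=5, C=10 → A+T=7, G+C=15
Perfect-match Tm = 2(7) + 4(15) = 14 + 60 = 74°C
Mismatches (positions where the bases are not complementary): 3 (at positions 4, 13, 22)
Effective Tm = 74 − 3×6 = 74 − 18 = 56°C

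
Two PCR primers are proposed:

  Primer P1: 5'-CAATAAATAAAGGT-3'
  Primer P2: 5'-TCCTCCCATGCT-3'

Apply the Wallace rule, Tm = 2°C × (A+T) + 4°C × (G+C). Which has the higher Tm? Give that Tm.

Primer P2, 38°C

Primer P1: A+T=11, G+C=3 → Tm = 2(11)+4(3) = 34°C
Primer P2: A+T=5, G+C=7 → Tm = 2(5)+4(7) = 38°C
34°C vs 38°C → primer P2 is higher.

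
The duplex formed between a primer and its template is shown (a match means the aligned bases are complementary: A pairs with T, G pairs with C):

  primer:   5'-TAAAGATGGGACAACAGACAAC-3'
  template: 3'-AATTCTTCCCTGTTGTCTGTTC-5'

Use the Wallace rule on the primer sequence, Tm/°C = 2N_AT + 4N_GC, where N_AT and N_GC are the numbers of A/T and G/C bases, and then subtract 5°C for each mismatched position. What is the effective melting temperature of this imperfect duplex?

Primer base counts: A=11, T=2, G=5, C=4 → A+T=13, G+C=9
Perfect-match Tm = 2(13) + 4(9) = 26 + 36 = 62°C
Mismatches (positions where the bases are not complementary): 3 (at positions 2, 7, 22)
Effective Tm = 62 − 3×5 = 62 − 15 = 47°C

47°C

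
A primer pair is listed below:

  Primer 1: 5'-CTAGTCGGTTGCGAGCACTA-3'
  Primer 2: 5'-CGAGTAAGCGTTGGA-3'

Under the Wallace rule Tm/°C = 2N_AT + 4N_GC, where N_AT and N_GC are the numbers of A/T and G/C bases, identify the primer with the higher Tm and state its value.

Primer 1, 62°C

Primer 1: A+T=9, G+C=11 → Tm = 2(9)+4(11) = 62°C
Primer 2: A+T=7, G+C=8 → Tm = 2(7)+4(8) = 46°C
62°C vs 46°C → primer 1 is higher.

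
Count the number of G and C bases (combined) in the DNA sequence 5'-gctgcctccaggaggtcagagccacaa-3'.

Scanning the sequence gives A=7, C=9, T=3, G=8.
G+C = 8 + 9 = 17

17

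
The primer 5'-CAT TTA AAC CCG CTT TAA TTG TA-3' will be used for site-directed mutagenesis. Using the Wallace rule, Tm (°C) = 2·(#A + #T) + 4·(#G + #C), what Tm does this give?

Scanning the sequence gives T=9, G=2, A=7, C=5.
So N_AT = 16 and N_GC = 7.
Tm = 2(16) + 4(7) = 32 + 28 = 60°C

60°C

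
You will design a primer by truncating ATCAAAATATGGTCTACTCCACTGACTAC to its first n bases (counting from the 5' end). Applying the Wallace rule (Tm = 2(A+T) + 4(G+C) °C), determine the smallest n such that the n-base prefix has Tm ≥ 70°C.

First 25 bases: ATCAAAATATGGTCTACTCCACTGA → Tm = 68°C (< 70°C)
First 26 bases: ATCAAAATATGGTCTACTCCACTGAC → Tm = 72°C (≥ 70°C)
Since every base adds ≥2°C, Tm only increases with n, so the threshold is first crossed at n = 26.

n = 26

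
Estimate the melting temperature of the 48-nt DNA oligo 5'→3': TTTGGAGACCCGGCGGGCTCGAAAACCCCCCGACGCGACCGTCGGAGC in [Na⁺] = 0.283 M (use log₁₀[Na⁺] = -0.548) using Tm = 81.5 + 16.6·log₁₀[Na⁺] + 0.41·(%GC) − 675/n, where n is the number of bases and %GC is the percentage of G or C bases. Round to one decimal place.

Length n = 48. Base counts: C=18, T=5, G=16, A=9
G+C = 34, so %GC = 34/48 × 100 = 70.833%
Salt term: 16.6 × (-0.548) = -9.097
GC term: 0.41 × 70.833 = 29.042; length term: −675/48 = −14.062
Tm = 81.5 + (-9.097) + 29.042 − 14.062 = 87.383 → 87.4°C

87.4°C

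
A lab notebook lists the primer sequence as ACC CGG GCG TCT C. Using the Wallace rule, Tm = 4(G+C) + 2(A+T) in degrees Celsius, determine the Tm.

Scanning the sequence gives G=4, C=6, T=2, A=1.
A+T = 3, G+C = 10
Tm = 2(3) + 4(10) = 6 + 40 = 46°C

46°C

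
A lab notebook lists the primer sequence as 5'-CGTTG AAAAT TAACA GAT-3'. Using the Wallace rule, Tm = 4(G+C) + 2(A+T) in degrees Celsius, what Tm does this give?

46°C

Counting bases: T=5, G=3, C=2, A=8
A+T = 13, G+C = 5
Tm = 4·5 + 2·13 = 20 + 26 = 46°C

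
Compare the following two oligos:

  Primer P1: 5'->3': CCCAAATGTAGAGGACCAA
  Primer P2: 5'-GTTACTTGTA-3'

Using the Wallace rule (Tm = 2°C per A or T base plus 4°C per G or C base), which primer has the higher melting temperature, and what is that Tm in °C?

Primer P1: A+T=10, G+C=9 → Tm = 2(10)+4(9) = 56°C
Primer P2: A+T=7, G+C=3 → Tm = 2(7)+4(3) = 26°C
56°C vs 26°C → primer P1 is higher.

Primer P1, 56°C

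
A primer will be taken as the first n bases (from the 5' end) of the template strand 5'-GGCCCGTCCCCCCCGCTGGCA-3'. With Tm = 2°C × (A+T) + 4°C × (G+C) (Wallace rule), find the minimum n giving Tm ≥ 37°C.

First 9 bases: GGCCCGTCC → Tm = 34°C (< 37°C)
First 10 bases: GGCCCGTCCC → Tm = 38°C (≥ 37°C)
Since every base adds ≥2°C, Tm only increases with n, so the threshold is first crossed at n = 10.

n = 10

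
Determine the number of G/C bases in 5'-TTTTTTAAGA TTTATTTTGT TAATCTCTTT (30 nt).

G=2, A=6, C=2, T=20
G+C = 2 + 2 = 4

4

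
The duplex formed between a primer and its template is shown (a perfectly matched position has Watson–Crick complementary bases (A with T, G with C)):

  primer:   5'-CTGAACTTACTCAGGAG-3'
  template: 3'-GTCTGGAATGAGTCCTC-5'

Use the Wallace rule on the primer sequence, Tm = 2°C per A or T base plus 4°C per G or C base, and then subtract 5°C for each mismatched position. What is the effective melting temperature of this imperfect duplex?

40°C

Primer base counts: A=5, T=4, G=4, C=4 → A+T=9, G+C=8
Perfect-match Tm = 2(9) + 4(8) = 18 + 32 = 50°C
Mismatches (positions where the bases are not complementary): 2 (at positions 2, 5)
Effective Tm = 50 − 2×5 = 50 − 10 = 40°C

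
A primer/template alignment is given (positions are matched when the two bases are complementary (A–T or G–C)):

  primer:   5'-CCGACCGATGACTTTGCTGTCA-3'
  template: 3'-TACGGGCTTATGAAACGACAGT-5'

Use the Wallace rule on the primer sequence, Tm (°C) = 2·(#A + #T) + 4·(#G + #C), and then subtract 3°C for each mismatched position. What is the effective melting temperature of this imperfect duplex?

Primer base counts: A=4, T=6, G=5, C=7 → A+T=10, G+C=12
Perfect-match Tm = 2(10) + 4(12) = 20 + 48 = 68°C
Mismatches (positions where the bases are not complementary): 5 (at positions 1, 2, 4, 9, 10)
Effective Tm = 68 − 5×3 = 68 − 15 = 53°C

53°C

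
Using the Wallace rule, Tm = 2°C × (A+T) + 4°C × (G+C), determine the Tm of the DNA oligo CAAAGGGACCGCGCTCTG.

60°C

Scanning the sequence gives A=4, G=6, T=2, C=6.
So N_AT = 6 and N_GC = 12.
Tm = 2(6) + 4(12) = 12 + 48 = 60°C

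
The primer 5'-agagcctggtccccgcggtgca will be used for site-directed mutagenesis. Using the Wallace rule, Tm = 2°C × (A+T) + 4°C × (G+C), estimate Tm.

G=8, C=8, A=3, T=3
A+T = 6, G+C = 16
Tm = 2×6 + 4×16 = 76°C

76°C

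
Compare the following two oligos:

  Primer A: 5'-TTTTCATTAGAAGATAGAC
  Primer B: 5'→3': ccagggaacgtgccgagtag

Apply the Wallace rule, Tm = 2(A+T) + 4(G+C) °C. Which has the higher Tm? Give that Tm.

Primer B, 66°C

Primer A: A+T=14, G+C=5 → Tm = 2(14)+4(5) = 48°C
Primer B: A+T=7, G+C=13 → Tm = 2(7)+4(13) = 66°C
48°C vs 66°C → primer B is higher.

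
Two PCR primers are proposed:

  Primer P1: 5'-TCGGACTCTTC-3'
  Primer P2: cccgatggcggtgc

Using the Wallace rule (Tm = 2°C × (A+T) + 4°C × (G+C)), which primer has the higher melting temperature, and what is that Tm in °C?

Primer P2, 50°C

Primer P1: A+T=5, G+C=6 → Tm = 2(5)+4(6) = 34°C
Primer P2: A+T=3, G+C=11 → Tm = 2(3)+4(11) = 50°C
34°C vs 50°C → primer P2 is higher.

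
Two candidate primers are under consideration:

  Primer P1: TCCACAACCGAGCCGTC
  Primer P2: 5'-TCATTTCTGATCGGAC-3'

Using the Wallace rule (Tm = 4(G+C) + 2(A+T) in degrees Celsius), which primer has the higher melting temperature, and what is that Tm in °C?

Primer P1: A+T=6, G+C=11 → Tm = 2(6)+4(11) = 56°C
Primer P2: A+T=9, G+C=7 → Tm = 2(9)+4(7) = 46°C
56°C vs 46°C → primer P1 is higher.

Primer P1, 56°C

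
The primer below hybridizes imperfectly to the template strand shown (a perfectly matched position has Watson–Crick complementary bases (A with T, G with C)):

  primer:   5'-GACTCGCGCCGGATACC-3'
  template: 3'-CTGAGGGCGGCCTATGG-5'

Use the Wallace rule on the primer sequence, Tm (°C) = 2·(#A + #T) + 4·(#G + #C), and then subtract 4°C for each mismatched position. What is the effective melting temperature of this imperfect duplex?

Primer base counts: A=3, T=2, G=5, C=7 → A+T=5, G+C=12
Perfect-match Tm = 2(5) + 4(12) = 10 + 48 = 58°C
Mismatches (positions where the bases are not complementary): 1 (at position 6)
Effective Tm = 58 − 1×4 = 58 − 4 = 54°C

54°C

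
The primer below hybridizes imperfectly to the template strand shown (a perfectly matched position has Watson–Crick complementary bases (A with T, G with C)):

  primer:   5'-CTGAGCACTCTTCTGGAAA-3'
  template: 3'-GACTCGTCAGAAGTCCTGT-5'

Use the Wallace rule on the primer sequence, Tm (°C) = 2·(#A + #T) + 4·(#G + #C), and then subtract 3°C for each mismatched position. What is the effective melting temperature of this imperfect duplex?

47°C

Primer base counts: A=5, T=5, G=4, C=5 → A+T=10, G+C=9
Perfect-match Tm = 2(10) + 4(9) = 20 + 36 = 56°C
Mismatches (positions where the bases are not complementary): 3 (at positions 8, 14, 18)
Effective Tm = 56 − 3×3 = 56 − 9 = 47°C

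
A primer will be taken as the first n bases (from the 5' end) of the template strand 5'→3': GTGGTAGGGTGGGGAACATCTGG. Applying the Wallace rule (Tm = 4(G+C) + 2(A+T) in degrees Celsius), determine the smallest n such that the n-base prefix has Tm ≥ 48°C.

First 13 bases: GTGGTAGGGTGGG → Tm = 44°C (< 48°C)
First 14 bases: GTGGTAGGGTGGGG → Tm = 48°C (≥ 48°C)
Since every base adds ≥2°C, Tm only increases with n, so the threshold is first crossed at n = 14.

n = 14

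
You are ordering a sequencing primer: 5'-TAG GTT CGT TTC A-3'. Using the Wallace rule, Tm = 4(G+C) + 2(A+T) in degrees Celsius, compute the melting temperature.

Scanning the sequence gives A=2, C=2, T=6, G=3.
AT pairs contribute 8, GC pairs contribute 5.
Tm = 2×8 + 4×5 = 36°C

36°C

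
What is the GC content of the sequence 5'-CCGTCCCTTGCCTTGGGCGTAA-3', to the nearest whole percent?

Scanning the sequence gives T=6, C=8, G=6, A=2.
G+C = 6 + 8 = 14 out of 22 bases
%GC = 14/22 × 100 = 63.64% ≈ 64%

64%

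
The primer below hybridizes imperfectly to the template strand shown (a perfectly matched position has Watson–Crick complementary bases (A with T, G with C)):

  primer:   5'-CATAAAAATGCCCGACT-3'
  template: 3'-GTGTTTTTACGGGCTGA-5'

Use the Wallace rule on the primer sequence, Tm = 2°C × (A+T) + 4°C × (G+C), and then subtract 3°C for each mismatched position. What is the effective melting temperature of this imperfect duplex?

Primer base counts: A=7, T=3, G=2, C=5 → A+T=10, G+C=7
Perfect-match Tm = 2(10) + 4(7) = 20 + 28 = 48°C
Mismatches (positions where the bases are not complementary): 1 (at position 3)
Effective Tm = 48 − 1×3 = 48 − 3 = 45°C

45°C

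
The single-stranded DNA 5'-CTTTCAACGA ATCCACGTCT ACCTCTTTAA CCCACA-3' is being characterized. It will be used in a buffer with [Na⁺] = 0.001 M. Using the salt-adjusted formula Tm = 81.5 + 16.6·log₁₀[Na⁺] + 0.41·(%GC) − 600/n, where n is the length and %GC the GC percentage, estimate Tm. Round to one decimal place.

33.3°C

Length n = 36. Base counts: T=10, C=14, G=2, A=10
G+C = 16, so %GC = 16/36 × 100 = 44.444%
Salt term: 16.6 × (-3) = -49.8
GC term: 0.41 × 44.444 = 18.222; length term: −600/36 = −16.667
Tm = 81.5 + (-49.8) + 18.222 − 16.667 = 33.255 → 33.3°C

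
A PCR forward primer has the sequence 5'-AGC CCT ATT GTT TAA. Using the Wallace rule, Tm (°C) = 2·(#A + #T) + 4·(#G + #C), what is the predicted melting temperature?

Base counts: T=6, G=2, C=3, A=4
So N_AT = 10 and N_GC = 5.
Tm = 4·5 + 2·10 = 20 + 20 = 40°C

40°C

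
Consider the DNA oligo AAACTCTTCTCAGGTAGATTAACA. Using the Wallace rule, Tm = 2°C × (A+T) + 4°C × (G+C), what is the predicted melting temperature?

T=7, G=3, C=5, A=9
A+T = 16, G+C = 8
Tm = 2×16 + 4×8 = 64°C

64°C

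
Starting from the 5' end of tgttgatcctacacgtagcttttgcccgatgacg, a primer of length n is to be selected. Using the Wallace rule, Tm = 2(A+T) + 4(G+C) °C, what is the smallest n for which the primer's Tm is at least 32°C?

n = 12

First 11 bases: TGTTGATCCTA → Tm = 30°C (< 32°C)
First 12 bases: TGTTGATCCTAC → Tm = 34°C (≥ 32°C)
Each additional base adds 2°C (A/T) or 4°C (G/C), so Tm is non-decreasing in n; n = 12 is the first length to reach 32°C.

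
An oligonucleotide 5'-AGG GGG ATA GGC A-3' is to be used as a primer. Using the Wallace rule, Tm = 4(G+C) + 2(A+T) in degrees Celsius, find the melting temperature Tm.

Counting bases: A=4, G=7, T=1, C=1
AT pairs contribute 5, GC pairs contribute 8.
Tm = 2×5 + 4×8 = 42°C

42°C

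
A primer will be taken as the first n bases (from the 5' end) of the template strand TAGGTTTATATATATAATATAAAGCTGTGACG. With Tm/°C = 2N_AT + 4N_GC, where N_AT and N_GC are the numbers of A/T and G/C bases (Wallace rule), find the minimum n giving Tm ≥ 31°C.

n = 14

First 13 bases: TAGGTTTATATAT → Tm = 30°C (< 31°C)
First 14 bases: TAGGTTTATATATA → Tm = 32°C (≥ 31°C)
Since every base adds ≥2°C, Tm only increases with n, so the threshold is first crossed at n = 14.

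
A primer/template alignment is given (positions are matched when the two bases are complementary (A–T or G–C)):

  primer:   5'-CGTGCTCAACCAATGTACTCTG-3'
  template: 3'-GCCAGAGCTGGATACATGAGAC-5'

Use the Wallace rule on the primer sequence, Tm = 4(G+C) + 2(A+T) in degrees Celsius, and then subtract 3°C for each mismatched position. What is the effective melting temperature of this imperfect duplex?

Primer base counts: A=5, T=6, G=4, C=7 → A+T=11, G+C=11
Perfect-match Tm = 2(11) + 4(11) = 22 + 44 = 66°C
Mismatches (positions where the bases are not complementary): 4 (at positions 3, 4, 8, 12)
Effective Tm = 66 − 4×3 = 66 − 12 = 54°C

54°C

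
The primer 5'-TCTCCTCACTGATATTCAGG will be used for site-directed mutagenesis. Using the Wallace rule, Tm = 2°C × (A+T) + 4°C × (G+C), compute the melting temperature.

58°C

Scanning the sequence gives A=4, T=7, C=6, G=3.
So N_AT = 11 and N_GC = 9.
Tm = 2(11) + 4(9) = 22 + 36 = 58°C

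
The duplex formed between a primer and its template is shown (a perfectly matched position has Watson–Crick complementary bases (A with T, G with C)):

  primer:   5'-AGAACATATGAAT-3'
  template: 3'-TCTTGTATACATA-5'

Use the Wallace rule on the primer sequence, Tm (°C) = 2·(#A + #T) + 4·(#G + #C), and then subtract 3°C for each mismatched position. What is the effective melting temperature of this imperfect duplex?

29°C

Primer base counts: A=7, T=3, G=2, C=1 → A+T=10, G+C=3
Perfect-match Tm = 2(10) + 4(3) = 20 + 12 = 32°C
Mismatches (positions where the bases are not complementary): 1 (at position 11)
Effective Tm = 32 − 1×3 = 32 − 3 = 29°C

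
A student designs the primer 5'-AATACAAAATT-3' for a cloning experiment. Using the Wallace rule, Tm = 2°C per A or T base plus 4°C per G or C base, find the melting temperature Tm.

24°C

G=0, A=7, C=1, T=3
A+T = 10, G+C = 1
Tm = 4·1 + 2·10 = 4 + 20 = 24°C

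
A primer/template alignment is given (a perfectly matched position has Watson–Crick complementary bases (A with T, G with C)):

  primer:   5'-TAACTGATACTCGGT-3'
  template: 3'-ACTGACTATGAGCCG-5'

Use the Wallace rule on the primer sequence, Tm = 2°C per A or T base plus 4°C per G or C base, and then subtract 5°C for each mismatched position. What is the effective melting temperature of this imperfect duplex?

Primer base counts: A=4, T=5, G=3, C=3 → A+T=9, G+C=6
Perfect-match Tm = 2(9) + 4(6) = 18 + 24 = 42°C
Mismatches (positions where the bases are not complementary): 2 (at positions 2, 15)
Effective Tm = 42 − 2×5 = 42 − 10 = 32°C

32°C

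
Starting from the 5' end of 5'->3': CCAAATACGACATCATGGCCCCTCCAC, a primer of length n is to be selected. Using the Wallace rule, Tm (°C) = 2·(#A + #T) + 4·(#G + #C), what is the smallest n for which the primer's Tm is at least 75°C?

n = 25

First 24 bases: CCAAATACGACATCATGGCCCCTC → Tm = 74°C (< 75°C)
First 25 bases: CCAAATACGACATCATGGCCCCTCC → Tm = 78°C (≥ 75°C)
Since every base adds ≥2°C, Tm only increases with n, so the threshold is first crossed at n = 25.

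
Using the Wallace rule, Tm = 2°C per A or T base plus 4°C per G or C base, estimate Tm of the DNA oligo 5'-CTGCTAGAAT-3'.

Scanning the sequence gives T=3, G=2, A=3, C=2.
AT pairs contribute 6, GC pairs contribute 4.
Tm = 2×6 + 4×4 = 28°C

28°C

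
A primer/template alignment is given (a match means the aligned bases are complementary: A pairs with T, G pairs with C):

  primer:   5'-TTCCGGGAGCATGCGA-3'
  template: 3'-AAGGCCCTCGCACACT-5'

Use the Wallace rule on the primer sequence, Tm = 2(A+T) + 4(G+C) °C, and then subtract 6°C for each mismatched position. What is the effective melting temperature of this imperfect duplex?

Primer base counts: A=3, T=3, G=6, C=4 → A+T=6, G+C=10
Perfect-match Tm = 2(6) + 4(10) = 12 + 40 = 52°C
Mismatches (positions where the bases are not complementary): 2 (at positions 11, 14)
Effective Tm = 52 − 2×6 = 52 − 12 = 40°C

40°C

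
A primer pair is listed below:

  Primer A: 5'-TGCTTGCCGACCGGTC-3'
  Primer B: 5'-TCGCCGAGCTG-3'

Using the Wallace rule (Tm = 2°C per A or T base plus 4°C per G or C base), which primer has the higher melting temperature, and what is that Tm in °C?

Primer A, 54°C

Primer A: A+T=5, G+C=11 → Tm = 2(5)+4(11) = 54°C
Primer B: A+T=3, G+C=8 → Tm = 2(3)+4(8) = 38°C
54°C vs 38°C → primer A is higher.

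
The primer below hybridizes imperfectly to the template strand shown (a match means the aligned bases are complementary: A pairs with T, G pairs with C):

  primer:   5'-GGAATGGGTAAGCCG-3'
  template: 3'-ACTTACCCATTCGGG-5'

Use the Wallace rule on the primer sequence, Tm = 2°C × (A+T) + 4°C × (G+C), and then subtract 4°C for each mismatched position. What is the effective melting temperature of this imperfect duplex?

Primer base counts: A=4, T=2, G=7, C=2 → A+T=6, G+C=9
Perfect-match Tm = 2(6) + 4(9) = 12 + 36 = 48°C
Mismatches (positions where the bases are not complementary): 2 (at positions 1, 15)
Effective Tm = 48 − 2×4 = 48 − 8 = 40°C

40°C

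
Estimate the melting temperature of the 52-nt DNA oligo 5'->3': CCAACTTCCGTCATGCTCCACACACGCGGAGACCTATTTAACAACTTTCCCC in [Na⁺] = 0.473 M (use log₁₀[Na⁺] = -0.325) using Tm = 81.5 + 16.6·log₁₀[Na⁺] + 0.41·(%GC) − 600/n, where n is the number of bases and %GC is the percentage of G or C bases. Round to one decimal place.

Length n = 52. A=13, C=21, G=6, T=12
G+C = 27, so %GC = 27/52 × 100 = 51.923%
Salt term: 16.6 × (-0.325) = -5.395
GC term: 0.41 × 51.923 = 21.288; length term: −600/52 = −11.538
Tm = 81.5 + (-5.395) + 21.288 − 11.538 = 85.855 → 85.9°C

85.9°C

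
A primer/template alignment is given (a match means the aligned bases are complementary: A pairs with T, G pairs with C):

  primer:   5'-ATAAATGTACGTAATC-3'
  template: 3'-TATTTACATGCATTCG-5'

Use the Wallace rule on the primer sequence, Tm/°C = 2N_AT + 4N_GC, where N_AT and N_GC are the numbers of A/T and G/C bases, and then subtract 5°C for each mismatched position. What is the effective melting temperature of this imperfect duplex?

Primer base counts: A=7, T=5, G=2, C=2 → A+T=12, G+C=4
Perfect-match Tm = 2(12) + 4(4) = 24 + 16 = 40°C
Mismatches (positions where the bases are not complementary): 1 (at position 15)
Effective Tm = 40 − 1×5 = 40 − 5 = 35°C

35°C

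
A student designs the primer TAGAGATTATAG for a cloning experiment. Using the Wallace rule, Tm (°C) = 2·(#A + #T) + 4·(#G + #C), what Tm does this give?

30°C

G=3, T=4, A=5, C=0
AT pairs contribute 9, GC pairs contribute 3.
Tm = 2(9) + 4(3) = 18 + 12 = 30°C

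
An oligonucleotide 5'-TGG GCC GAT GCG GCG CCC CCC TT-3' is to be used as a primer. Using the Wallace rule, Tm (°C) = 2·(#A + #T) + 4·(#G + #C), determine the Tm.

82°C

A=1, T=4, G=8, C=10
AT pairs contribute 5, GC pairs contribute 18.
Tm = 2×5 + 4×18 = 82°C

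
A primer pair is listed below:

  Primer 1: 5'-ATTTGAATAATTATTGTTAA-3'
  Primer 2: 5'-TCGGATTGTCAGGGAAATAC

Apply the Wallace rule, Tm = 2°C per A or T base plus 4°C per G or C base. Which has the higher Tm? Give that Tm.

Primer 2, 58°C

Primer 1: A+T=18, G+C=2 → Tm = 2(18)+4(2) = 44°C
Primer 2: A+T=11, G+C=9 → Tm = 2(11)+4(9) = 58°C
44°C vs 58°C → primer 2 is higher.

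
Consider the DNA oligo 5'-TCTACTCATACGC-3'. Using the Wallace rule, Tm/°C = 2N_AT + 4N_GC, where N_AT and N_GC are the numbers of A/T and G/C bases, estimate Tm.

T=4, A=3, G=1, C=5
AT pairs contribute 7, GC pairs contribute 6.
Tm = 2(7) + 4(6) = 14 + 24 = 38°C

38°C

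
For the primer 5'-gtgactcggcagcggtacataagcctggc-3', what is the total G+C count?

A=6, C=8, G=10, T=5
G+C = 10 + 8 = 18

18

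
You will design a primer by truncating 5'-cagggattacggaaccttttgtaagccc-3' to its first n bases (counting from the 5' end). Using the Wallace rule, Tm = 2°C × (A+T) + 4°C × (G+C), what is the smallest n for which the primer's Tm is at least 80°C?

n = 27

First 26 bases: CAGGGATTACGGAACCTTTTGTAAGC → Tm = 76°C (< 80°C)
First 27 bases: CAGGGATTACGGAACCTTTTGTAAGCC → Tm = 80°C (≥ 80°C)
Since every base adds ≥2°C, Tm only increases with n, so the threshold is first crossed at n = 27.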